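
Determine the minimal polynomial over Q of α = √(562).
m_α(x) = x^2 - 562

α satisfies α^2 - 562 = 0, so x^2 - 562 annihilates α. Since d = 562 is squarefree and ≠ 1, it is not a perfect square in Q, so x^2 - 562 has no rational root and is therefore irreducible over Q (a degree-2 polynomial over a field is irreducible iff it has no root). Hence m_α(x) = x^2 - 562.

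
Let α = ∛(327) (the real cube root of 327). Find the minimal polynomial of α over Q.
m_α(x) = x^3 - 327

α satisfies α^3 = 327, so x^3 - 327 annihilates α. By the rational root test, a rational root p/q (in lowest terms) of x^3 - 327 would satisfy p^3 = 327 q^3, forcing q = 1 and p^3 = 327; but 327 is not a perfect cube, contradiction. A monic cubic over Q with no rational root is irreducible (any nontrivial factorization would include a linear factor). Hence x^3 - 327 is the minimal polynomial of α, and in particular [Q(α):Q] = 3.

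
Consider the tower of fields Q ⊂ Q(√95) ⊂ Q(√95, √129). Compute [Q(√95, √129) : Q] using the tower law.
[Q(√95, √129) : Q] = 4

[Q(√95):Q] = 2 (min poly x^2 - 95, irreducible since 95 is squarefree > 1). For the top step, suppose √129 ∈ Q(√95), say √129 = c + d√95 with c, d ∈ Q. Squaring: 129 = c^2 + 95d^2 + 2cd√95. Since √95 ∉ Q this forces 2cd = 0. If d = 0 then √129 = c ∈ Q, contradicting 129 squarefree > 1. If c = 0 then 129 = 95d^2, so 95·129 = (95d)^2 is a perfect square in Q — but 95·129 = 12255 is not a perfect square (since 95 and 129 are distinct squarefree integers). Contradiction. Hence √129 ∉ Q(√95), so x^2 - 129 stays irreducible over Q(√95) and [Q(√95, √129) : Q(√95)] = 2. By the tower law, [Q(√95, √129) : Q] = 2 · 2 = 4.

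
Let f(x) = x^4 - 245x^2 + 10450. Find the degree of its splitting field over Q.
[K : Q] = 4

Solving the quadratic in x^2: x^2 = (245 ± √(245^2 - 4·10450))/2 = (245 ± √18225)/2 = (245 ± 135)/2, giving x^2 = 190 or x^2 = 55. So f(x) = (x^2 - 190)(x^2 - 55) and the roots of f are ±√190, ±√55. Hence the splitting field is K = Q(√190, √55). Since 190 and 55 are distinct squarefree integers > 1, their product 10450 is not a perfect square, so √55 ∉ Q(√190). By the tower law [K:Q] = [Q(√190,√55):Q(√190)] · [Q(√190):Q] = 2 · 2 = 4.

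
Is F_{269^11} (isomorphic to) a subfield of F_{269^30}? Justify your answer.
No: F_{269^11} is not a subfield of F_{269^30}

F_{p^m} embeds in F_{p^n} iff m | n. Here 11 ∤ 30 (since 30 = 2·11 + 8 with remainder 8 ≠ 0), so F_{269^11} is not a subfield of F_{269^30}. Equivalently: if it were, the tower law would give 11 = [F_{269^11}:F_269] dividing [F_{269^30}:F_269] = 30, contradiction.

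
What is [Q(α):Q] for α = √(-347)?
[Q(α):Q] = 2

[Q(α):Q] equals the degree of the minimal polynomial of α. Here α^2 = -347 and x^2 + 347 is irreducible (d = -347 is squarefree, ≠ 1, hence not a square), so deg(m_α) = 2. Thus [Q(α):Q] = 2.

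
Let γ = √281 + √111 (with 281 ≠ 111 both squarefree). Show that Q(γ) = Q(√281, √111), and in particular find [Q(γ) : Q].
[Q(γ) : Q] = 4 (equivalently, Q(γ) = Q(√281, √111))

Obviously Q(γ) ⊆ Q(√281, √111), and [Q(√281, √111):Q] = 4 (since 281, 111 are distinct squarefree integers > 1 with 31191 not a perfect square). To show equality we compute the minimal polynomial of γ. From γ = √281 + √111: γ^2 = 281 + 2√(31191) + 111 = 392 + 2√(31191), so γ^2 - 392 = 2√(31191); squaring, (γ^2 - 392)^2 = 4·31191, i.e. γ^4 - 784γ^2 + 153664 - 124764 = 0, i.e. γ^4 - 784γ^2 + 28900 = 0. So γ is a root of x^4 - 784x^2 + 28900. This polynomial is irreducible over Q: it has no rational root (each ±√281 ± √111 is irrational), and any factorization into two quadratics over Q would force √(31191) ∈ Q (pairing opposite roots) or √281, √111 ∈ Q (other pairings), all impossible. Hence [Q(γ):Q] = 4 = [Q(√281, √111):Q], so Q(γ) = Q(√281, √111).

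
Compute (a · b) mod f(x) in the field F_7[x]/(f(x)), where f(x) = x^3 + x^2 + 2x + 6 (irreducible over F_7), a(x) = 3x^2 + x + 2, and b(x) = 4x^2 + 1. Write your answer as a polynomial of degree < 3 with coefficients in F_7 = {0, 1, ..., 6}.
a · b ≡ 2x^2 + x + 1 (mod f(x))

Multiply in F_7[x]: a(x)·b(x) = (3x^2 + x + 2)·(4x^2 + 1) = 5x^4 + 4x^3 + 4x^2 + x + 2. This has degree ≥ 3, so divide by f(x) over F_7: 5x^4 + 4x^3 + 4x^2 + x + 2 = (5x + 6)·(x^3 + x^2 + 2x + 6) + (2x^2 + x + 1). Hence a·b ≡ 2x^2 + x + 1 (mod f). (F_7[x]/(f) is a field with 7^3 = 343 elements since f is irreducible of degree 3.)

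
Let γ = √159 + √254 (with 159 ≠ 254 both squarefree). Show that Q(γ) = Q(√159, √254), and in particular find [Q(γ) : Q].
[Q(γ) : Q] = 4 (equivalently, Q(γ) = Q(√159, √254))

Obviously Q(γ) ⊆ Q(√159, √254), and [Q(√159, √254):Q] = 4 (since 159, 254 are distinct squarefree integers > 1 with 40386 not a perfect square). To show equality we compute the minimal polynomial of γ. From γ = √159 + √254: γ^2 = 159 + 2√(40386) + 254 = 413 + 2√(40386), so γ^2 - 413 = 2√(40386); squaring, (γ^2 - 413)^2 = 4·40386, i.e. γ^4 - 826γ^2 + 170569 - 161544 = 0, i.e. γ^4 - 826γ^2 + 9025 = 0. So γ is a root of x^4 - 826x^2 + 9025. This polynomial is irreducible over Q: it has no rational root (each ±√159 ± √254 is irrational), and any factorization into two quadratics over Q would force √(40386) ∈ Q (pairing opposite roots) or √159, √254 ∈ Q (other pairings), all impossible. Hence [Q(γ):Q] = 4 = [Q(√159, √254):Q], so Q(γ) = Q(√159, √254).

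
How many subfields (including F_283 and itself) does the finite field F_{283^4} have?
F_{283^4} has 3 subfields

The subfields of F_{p^n} are exactly the fields F_{p^d} for d | n (each is the fixed field of the unique index-d subgroup of Gal(F_{p^n}/F_p) ≅ Z/nZ). The divisors of n = 4 are {1, 2, 4}, giving 3 subfields: F_{283^1}, F_{283^2}, F_{283^4}.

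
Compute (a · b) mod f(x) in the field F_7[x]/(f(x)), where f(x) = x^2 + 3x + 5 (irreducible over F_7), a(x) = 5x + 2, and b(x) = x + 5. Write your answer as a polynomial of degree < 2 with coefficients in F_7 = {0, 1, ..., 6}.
a · b ≡ 5x + 6 (mod f(x))

Multiply in F_7[x]: a(x)·b(x) = (5x + 2)·(x + 5) = 5x^2 + 6x + 3. This has degree ≥ 2, so divide by f(x) over F_7: 5x^2 + 6x + 3 = (5)·(x^2 + 3x + 5) + (5x + 6). Hence a·b ≡ 5x + 6 (mod f). (F_7[x]/(f) is a field with 7^2 = 49 elements since f is irreducible of degree 2.)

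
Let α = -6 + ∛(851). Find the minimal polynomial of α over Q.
m_α(x) = x^3 + 18x^2 + 108x - 635

Set β = α + 6 = ∛(851), so β^3 = 851. Then (α + 6)^3 - 851 = 0, i.e. α is a root of g(x) = (x + 6)^3 - 851 = x^3 + 18x^2 + 108x - 635. Since g(x) = h(x + 6) where h(x) = x^3 - 851, and h is irreducible over Q (because 851 is not a perfect cube, so h has no rational root, and a monic cubic with no rational root is irreducible), g is also irreducible (irreducibility is preserved under the substitution x → x + 6). Hence m_α(x) = x^3 + 18x^2 + 108x - 635.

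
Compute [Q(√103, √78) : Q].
[Q(√103, √78) : Q] = 4

[Q(√103):Q] = 2 (min poly x^2 - 103, irreducible since 103 is squarefree > 1). For the top step, suppose √78 ∈ Q(√103), say √78 = c + d√103 with c, d ∈ Q. Squaring: 78 = c^2 + 103d^2 + 2cd√103. Since √103 ∉ Q this forces 2cd = 0. If d = 0 then √78 = c ∈ Q, contradicting 78 squarefree > 1. If c = 0 then 78 = 103d^2, so 103·78 = (103d)^2 is a perfect square in Q — but 103·78 = 8034 is not a perfect square (since 103 and 78 are distinct squarefree integers). Contradiction. Hence √78 ∉ Q(√103), so x^2 - 78 stays irreducible over Q(√103) and [Q(√103, √78) : Q(√103)] = 2. By the tower law, [Q(√103, √78) : Q] = 2 · 2 = 4.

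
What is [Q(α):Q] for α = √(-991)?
[Q(α):Q] = 2

[Q(α):Q] equals the degree of the minimal polynomial of α. Here α^2 = -991 and x^2 + 991 is irreducible (d = -991 is squarefree, ≠ 1, hence not a square), so deg(m_α) = 2. Thus [Q(α):Q] = 2.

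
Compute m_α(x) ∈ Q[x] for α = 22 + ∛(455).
m_α(x) = x^3 - 66x^2 + 1452x - 11103

Set β = α - 22 = ∛(455), so β^3 = 455. Then (α - 22)^3 - 455 = 0, i.e. α is a root of g(x) = (x - 22)^3 - 455 = x^3 - 66x^2 + 1452x - 11103. Since g(x) = h(x - 22) where h(x) = x^3 - 455, and h is irreducible over Q (because 455 is not a perfect cube, so h has no rational root, and a monic cubic with no rational root is irreducible), g is also irreducible (irreducibility is preserved under the substitution x → x - 22). Hence m_α(x) = x^3 - 66x^2 + 1452x - 11103.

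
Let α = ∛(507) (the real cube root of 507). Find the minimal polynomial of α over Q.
m_α(x) = x^3 - 507

α satisfies α^3 = 507, so x^3 - 507 annihilates α. By the rational root test, a rational root p/q (in lowest terms) of x^3 - 507 would satisfy p^3 = 507 q^3, forcing q = 1 and p^3 = 507; but 507 is not a perfect cube, contradiction. A monic cubic over Q with no rational root is irreducible (any nontrivial factorization would include a linear factor). Hence x^3 - 507 is the minimal polynomial of α, and in particular [Q(α):Q] = 3.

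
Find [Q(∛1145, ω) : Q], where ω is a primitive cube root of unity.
[Q(∛1145, ω) : Q] = 6

[Q(∛1145):Q] = 3 (min poly x^3 - 1145, irreducible since 1145 is not a perfect cube). [Q(ω):Q] = 2 (min poly x^2 + x + 1). Since Q(∛1145) ⊂ R and ω ∉ R, we have ω ∉ Q(∛1145), so x^2 + x + 1 remains irreducible over Q(∛1145) and [Q(∛1145, ω) : Q(∛1145)] = 2. By the tower law, [Q(∛1145, ω) : Q] = 3 · 2 = 6. (In fact Q(∛1145, ω) is the splitting field of x^3 - 1145 over Q.)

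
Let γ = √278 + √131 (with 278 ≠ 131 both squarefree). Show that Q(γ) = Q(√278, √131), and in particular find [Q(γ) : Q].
[Q(γ) : Q] = 4 (equivalently, Q(γ) = Q(√278, √131))

Obviously Q(γ) ⊆ Q(√278, √131), and [Q(√278, √131):Q] = 4 (since 278, 131 are distinct squarefree integers > 1 with 36418 not a perfect square). To show equality we compute the minimal polynomial of γ. From γ = √278 + √131: γ^2 = 278 + 2√(36418) + 131 = 409 + 2√(36418), so γ^2 - 409 = 2√(36418); squaring, (γ^2 - 409)^2 = 4·36418, i.e. γ^4 - 818γ^2 + 167281 - 145672 = 0, i.e. γ^4 - 818γ^2 + 21609 = 0. So γ is a root of x^4 - 818x^2 + 21609. This polynomial is irreducible over Q: it has no rational root (each ±√278 ± √131 is irrational), and any factorization into two quadratics over Q would force √(36418) ∈ Q (pairing opposite roots) or √278, √131 ∈ Q (other pairings), all impossible. Hence [Q(γ):Q] = 4 = [Q(√278, √131):Q], so Q(γ) = Q(√278, √131).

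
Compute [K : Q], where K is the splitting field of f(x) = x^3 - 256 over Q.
[K : Q] = 6

The roots of x^3 - 256 are ∛256, ω∛256, ω^2∛256 where ω = e^(2πi/3) is a primitive cube root of unity, so K = Q(∛256, ω). Now [Q(∛256):Q] = 3 (since 256 is not a perfect cube, x^3 - 256 is irreducible) and [Q(ω):Q] = 2. Both 2 and 3 divide [K:Q], and [K:Q] ≤ 3·2 = 6, so [K:Q] = 6. (Equivalently: Q(∛256) ⊂ R but ω ∉ R, so [K : Q(∛256)] = 2.)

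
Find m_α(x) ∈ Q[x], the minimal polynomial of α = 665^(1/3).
m_α(x) = x^3 - 665

α satisfies α^3 = 665, so x^3 - 665 annihilates α. By the rational root test, a rational root p/q (in lowest terms) of x^3 - 665 would satisfy p^3 = 665 q^3, forcing q = 1 and p^3 = 665; but 665 is not a perfect cube, contradiction. A monic cubic over Q with no rational root is irreducible (any nontrivial factorization would include a linear factor). Hence x^3 - 665 is the minimal polynomial of α, and in particular [Q(α):Q] = 3.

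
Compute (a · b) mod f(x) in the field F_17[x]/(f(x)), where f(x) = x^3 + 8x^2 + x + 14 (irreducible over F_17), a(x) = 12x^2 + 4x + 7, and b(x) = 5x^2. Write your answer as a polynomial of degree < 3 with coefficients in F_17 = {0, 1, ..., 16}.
a · b ≡ 11x + 14 (mod f(x))

Multiply in F_17[x]: a(x)·b(x) = (12x^2 + 4x + 7)·(5x^2) = 9x^4 + 3x^3 + x^2. This has degree ≥ 3, so divide by f(x) over F_17: 9x^4 + 3x^3 + x^2 = (9x + 16)·(x^3 + 8x^2 + x + 14) + (11x + 14). Hence a·b ≡ 11x + 14 (mod f). (F_17[x]/(f) is a field with 17^3 = 4913 elements since f is irreducible of degree 3.)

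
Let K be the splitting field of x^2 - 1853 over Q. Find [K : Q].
[K : Q] = 2

f(x) = x^2 - 1853 factors as (x - √1853)(x + √1853). The splitting field is K = Q(√1853). Since 1853 is squarefree and > 1, it is not a perfect square, so x^2 - 1853 is irreducible over Q and [Q(√1853) : Q] = 2. Hence [K : Q] = 2.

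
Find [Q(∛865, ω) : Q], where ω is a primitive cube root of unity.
[Q(∛865, ω) : Q] = 6

[Q(∛865):Q] = 3 (min poly x^3 - 865, irreducible since 865 is not a perfect cube). [Q(ω):Q] = 2 (min poly x^2 + x + 1). Since Q(∛865) ⊂ R and ω ∉ R, we have ω ∉ Q(∛865), so x^2 + x + 1 remains irreducible over Q(∛865) and [Q(∛865, ω) : Q(∛865)] = 2. By the tower law, [Q(∛865, ω) : Q] = 3 · 2 = 6. (In fact Q(∛865, ω) is the splitting field of x^3 - 865 over Q.)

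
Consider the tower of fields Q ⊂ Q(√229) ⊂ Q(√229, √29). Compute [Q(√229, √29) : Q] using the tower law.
[Q(√229, √29) : Q] = 4

[Q(√229):Q] = 2 (min poly x^2 - 229, irreducible since 229 is squarefree > 1). For the top step, suppose √29 ∈ Q(√229), say √29 = c + d√229 with c, d ∈ Q. Squaring: 29 = c^2 + 229d^2 + 2cd√229. Since √229 ∉ Q this forces 2cd = 0. If d = 0 then √29 = c ∈ Q, contradicting 29 squarefree > 1. If c = 0 then 29 = 229d^2, so 229·29 = (229d)^2 is a perfect square in Q — but 229·29 = 6641 is not a perfect square (since 229 and 29 are distinct squarefree integers). Contradiction. Hence √29 ∉ Q(√229), so x^2 - 29 stays irreducible over Q(√229) and [Q(√229, √29) : Q(√229)] = 2. By the tower law, [Q(√229, √29) : Q] = 2 · 2 = 4.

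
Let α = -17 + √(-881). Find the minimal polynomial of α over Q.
m_α(x) = x^2 + 34x + 1170

From α + 17 = √(-881), squaring gives (α + 17)^2 = -881, i.e. α^2 + 34α + 289 = -881, so α^2 + 34α + 1170 = 0. The discriminant of x^2 + 34x + 1170 is (34)^2 - 4·(1170) = 1156 - 4680 = -3524, and 4·(-881) is not a perfect square in Q since -881 is squarefree and ≠ 1. Hence x^2 + 34x + 1170 is irreducible over Q and is the minimal polynomial of α.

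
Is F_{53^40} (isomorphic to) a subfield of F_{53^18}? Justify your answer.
No: F_{53^40} is not a subfield of F_{53^18}

F_{p^m} embeds in F_{p^n} iff m | n. Here 40 ∤ 18 (since 18 = 0·40 + 18 with remainder 18 ≠ 0), so F_{53^40} is not a subfield of F_{53^18}. Equivalently: if it were, the tower law would give 40 = [F_{53^40}:F_53] dividing [F_{53^18}:F_53] = 18, contradiction.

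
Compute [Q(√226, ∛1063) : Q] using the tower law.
[Q(√226, ∛1063) : Q] = 6

Let L = Q(√226, ∛1063). Since Q(√226) ⊂ L and [Q(√226):Q] = 2, the tower law gives 2 | [L:Q]. Likewise Q(∛1063) ⊂ L with [Q(∛1063):Q] = 3 (because 1063 is not a perfect cube), so 3 | [L:Q]. As gcd(2,3) = 1, [L:Q] is divisible by 6. Conversely L is generated over Q by √226 and ∛1063, so [L:Q] ≤ 2·3 = 6. Therefore [Q(√226, ∛1063) : Q] = 6.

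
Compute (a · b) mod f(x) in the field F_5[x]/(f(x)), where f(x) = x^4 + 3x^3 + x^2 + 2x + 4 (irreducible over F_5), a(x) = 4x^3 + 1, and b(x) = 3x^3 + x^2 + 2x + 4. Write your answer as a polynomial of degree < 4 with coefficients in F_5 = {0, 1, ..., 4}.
a · b ≡ x^3 + x + 1 (mod f(x))

Multiply in F_5[x]: a(x)·b(x) = (4x^3 + 1)·(3x^3 + x^2 + 2x + 4) = 2x^6 + 4x^5 + 3x^4 + 4x^3 + x^2 + 2x + 4. This has degree ≥ 4, so divide by f(x) over F_5: 2x^6 + 4x^5 + 3x^4 + 4x^3 + x^2 + 2x + 4 = (2x^2 + 3x + 2)·(x^4 + 3x^3 + x^2 + 2x + 4) + (x^3 + x + 1). Hence a·b ≡ x^3 + x + 1 (mod f). (F_5[x]/(f) is a field with 5^4 = 625 elements since f is irreducible of degree 4.)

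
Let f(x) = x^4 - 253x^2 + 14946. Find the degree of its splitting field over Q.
[K : Q] = 4

Solving the quadratic in x^2: x^2 = (253 ± √(253^2 - 4·14946))/2 = (253 ± √4225)/2 = (253 ± 65)/2, giving x^2 = 94 or x^2 = 159. So f(x) = (x^2 - 94)(x^2 - 159) and the roots of f are ±√94, ±√159. Hence the splitting field is K = Q(√94, √159). Since 94 and 159 are distinct squarefree integers > 1, their product 14946 is not a perfect square, so √159 ∉ Q(√94). By the tower law [K:Q] = [Q(√94,√159):Q(√94)] · [Q(√94):Q] = 2 · 2 = 4.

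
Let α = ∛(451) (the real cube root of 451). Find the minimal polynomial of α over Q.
m_α(x) = x^3 - 451

α satisfies α^3 = 451, so x^3 - 451 annihilates α. By the rational root test, a rational root p/q (in lowest terms) of x^3 - 451 would satisfy p^3 = 451 q^3, forcing q = 1 and p^3 = 451; but 451 is not a perfect cube, contradiction. A monic cubic over Q with no rational root is irreducible (any nontrivial factorization would include a linear factor). Hence x^3 - 451 is the minimal polynomial of α, and in particular [Q(α):Q] = 3.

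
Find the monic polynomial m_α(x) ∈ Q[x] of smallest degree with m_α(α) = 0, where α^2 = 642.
m_α(x) = x^2 - 642

α satisfies α^2 - 642 = 0, so x^2 - 642 annihilates α. Since d = 642 is squarefree and ≠ 1, it is not a perfect square in Q, so x^2 - 642 has no rational root and is therefore irreducible over Q (a degree-2 polynomial over a field is irreducible iff it has no root). Hence m_α(x) = x^2 - 642.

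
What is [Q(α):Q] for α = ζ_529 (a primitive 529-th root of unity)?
[Q(α):Q] = 506

The minimal polynomial of ζ_529 over Q is the 529-th cyclotomic polynomial Φ_529(x), which is irreducible over Q and has degree φ(529) = 506. Hence [Q(α):Q] = φ(529) = 506.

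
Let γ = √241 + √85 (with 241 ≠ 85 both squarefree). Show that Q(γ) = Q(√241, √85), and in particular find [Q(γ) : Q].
[Q(γ) : Q] = 4 (equivalently, Q(γ) = Q(√241, √85))

Obviously Q(γ) ⊆ Q(√241, √85), and [Q(√241, √85):Q] = 4 (since 241, 85 are distinct squarefree integers > 1 with 20485 not a perfect square). To show equality we compute the minimal polynomial of γ. From γ = √241 + √85: γ^2 = 241 + 2√(20485) + 85 = 326 + 2√(20485), so γ^2 - 326 = 2√(20485); squaring, (γ^2 - 326)^2 = 4·20485, i.e. γ^4 - 652γ^2 + 106276 - 81940 = 0, i.e. γ^4 - 652γ^2 + 24336 = 0. So γ is a root of x^4 - 652x^2 + 24336. This polynomial is irreducible over Q: it has no rational root (each ±√241 ± √85 is irrational), and any factorization into two quadratics over Q would force √(20485) ∈ Q (pairing opposite roots) or √241, √85 ∈ Q (other pairings), all impossible. Hence [Q(γ):Q] = 4 = [Q(√241, √85):Q], so Q(γ) = Q(√241, √85).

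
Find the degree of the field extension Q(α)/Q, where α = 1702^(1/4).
[Q(α):Q] = 4

α is a root of x^4 - 1702. By Eisenstein's criterion at the prime p = 2 (which divides the constant term 1702 but p^2 = 4 does not, since 1702 is squarefree), x^4 - 1702 is irreducible over Q. Hence [Q(α):Q] = 4.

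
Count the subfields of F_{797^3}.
F_{797^3} has 2 subfields

The subfields of F_{p^n} are exactly the fields F_{p^d} for d | n (each is the fixed field of the unique index-d subgroup of Gal(F_{p^n}/F_p) ≅ Z/nZ). The divisors of n = 3 are {1, 3}, giving 2 subfields: F_{797^1}, F_{797^3}.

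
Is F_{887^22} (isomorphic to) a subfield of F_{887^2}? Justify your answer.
No: F_{887^22} is not a subfield of F_{887^2}

F_{p^m} embeds in F_{p^n} iff m | n. Here 22 ∤ 2 (since 2 = 0·22 + 2 with remainder 2 ≠ 0), so F_{887^22} is not a subfield of F_{887^2}. Equivalently: if it were, the tower law would give 22 = [F_{887^22}:F_887] dividing [F_{887^2}:F_887] = 2, contradiction.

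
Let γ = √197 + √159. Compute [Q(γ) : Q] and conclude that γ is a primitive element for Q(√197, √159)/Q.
[Q(γ) : Q] = 4 (equivalently, Q(γ) = Q(√197, √159))

Obviously Q(γ) ⊆ Q(√197, √159), and [Q(√197, √159):Q] = 4 (since 197, 159 are distinct squarefree integers > 1 with 31323 not a perfect square). To show equality we compute the minimal polynomial of γ. From γ = √197 + √159: γ^2 = 197 + 2√(31323) + 159 = 356 + 2√(31323), so γ^2 - 356 = 2√(31323); squaring, (γ^2 - 356)^2 = 4·31323, i.e. γ^4 - 712γ^2 + 126736 - 125292 = 0, i.e. γ^4 - 712γ^2 + 1444 = 0. So γ is a root of x^4 - 712x^2 + 1444. This polynomial is irreducible over Q: it has no rational root (each ±√197 ± √159 is irrational), and any factorization into two quadratics over Q would force √(31323) ∈ Q (pairing opposite roots) or √197, √159 ∈ Q (other pairings), all impossible. Hence [Q(γ):Q] = 4 = [Q(√197, √159):Q], so Q(γ) = Q(√197, √159).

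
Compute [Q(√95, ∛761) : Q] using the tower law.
[Q(√95, ∛761) : Q] = 6

Let L = Q(√95, ∛761). Since Q(√95) ⊂ L and [Q(√95):Q] = 2, the tower law gives 2 | [L:Q]. Likewise Q(∛761) ⊂ L with [Q(∛761):Q] = 3 (because 761 is not a perfect cube), so 3 | [L:Q]. As gcd(2,3) = 1, [L:Q] is divisible by 6. Conversely L is generated over Q by √95 and ∛761, so [L:Q] ≤ 2·3 = 6. Therefore [Q(√95, ∛761) : Q] = 6.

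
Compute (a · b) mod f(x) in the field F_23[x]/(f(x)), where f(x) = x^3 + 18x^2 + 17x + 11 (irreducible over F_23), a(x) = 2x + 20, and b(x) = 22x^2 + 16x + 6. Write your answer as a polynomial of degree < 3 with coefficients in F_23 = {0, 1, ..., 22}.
a · b ≡ 2x^2 + 21x + 4 (mod f(x))

Multiply in F_23[x]: a(x)·b(x) = (2x + 20)·(22x^2 + 16x + 6) = 21x^3 + 12x^2 + 10x + 5. This has degree ≥ 3, so divide by f(x) over F_23: 21x^3 + 12x^2 + 10x + 5 = (21)·(x^3 + 18x^2 + 17x + 11) + (2x^2 + 21x + 4). Hence a·b ≡ 2x^2 + 21x + 4 (mod f). (F_23[x]/(f) is a field with 23^3 = 12167 elements since f is irreducible of degree 3.)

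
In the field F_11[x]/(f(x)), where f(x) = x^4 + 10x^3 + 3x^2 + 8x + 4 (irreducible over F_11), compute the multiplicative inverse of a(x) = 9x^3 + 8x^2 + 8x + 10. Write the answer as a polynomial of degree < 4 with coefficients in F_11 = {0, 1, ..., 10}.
a(x)^(-1) ≡ 7x^3 + 5x^2 + 3x + 3 (mod f(x))

Since f is irreducible over F_11, F_11[x]/(f) is a field and a(x) ≠ 0 has an inverse. Apply the extended Euclidean algorithm to f(x) and a(x) in F_11[x]: f(x) = (5x + 4)·a(x) + (8x^2 + 3x + 8);  a(x) = (8x + 9)·(8x^2 + 3x + 8) + (5x + 4);  (8x^2 + 3x + 8) = (6x + 9)·(5x + 4) + (5). The last nonzero remainder is the constant 5 = gcd(f, a) in F_11. Back-substituting through the division chain expresses 5 = s(x)·a(x) + t(x)·f(x) with s(x) ≡ 2x^3 + 3x^2 + 4x + 4 (mod f), so (2x^3 + 3x^2 + 4x + 4)·a(x) ≡ 5 (mod f). Multiplying by 5^(-1) ≡ 9 in F_11 gives a(x)^(-1) ≡ 9·(2x^3 + 3x^2 + 4x + 4) ≡ 7x^3 + 5x^2 + 3x + 3 (mod f). Check: (9x^3 + 8x^2 + 8x + 10)·(7x^3 + 5x^2 + 3x + 3) = 8x^6 + 2x^5 + 2x^4 + 7x^3 + 10x^2 + 10x + 8 ≡ 1 (mod x^4 + 10x^3 + 3x^2 + 8x + 4).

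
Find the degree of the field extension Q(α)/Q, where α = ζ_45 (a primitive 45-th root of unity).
[Q(α):Q] = 24

The minimal polynomial of ζ_45 over Q is the 45-th cyclotomic polynomial Φ_45(x), which is irreducible over Q and has degree φ(45) = 24. Hence [Q(α):Q] = φ(45) = 24.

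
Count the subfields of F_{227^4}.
F_{227^4} has 3 subfields

The subfields of F_{p^n} are exactly the fields F_{p^d} for d | n (each is the fixed field of the unique index-d subgroup of Gal(F_{p^n}/F_p) ≅ Z/nZ). The divisors of n = 4 are {1, 2, 4}, giving 3 subfields: F_{227^1}, F_{227^2}, F_{227^4}.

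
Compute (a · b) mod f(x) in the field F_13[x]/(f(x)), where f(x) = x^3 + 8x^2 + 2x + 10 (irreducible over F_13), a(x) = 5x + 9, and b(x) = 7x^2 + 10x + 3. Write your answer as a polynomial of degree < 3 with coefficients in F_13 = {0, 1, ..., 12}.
a · b ≡ 2x^2 + 9x + 2 (mod f(x))

Multiply in F_13[x]: a(x)·b(x) = (5x + 9)·(7x^2 + 10x + 3) = 9x^3 + 9x^2 + x + 1. This has degree ≥ 3, so divide by f(x) over F_13: 9x^3 + 9x^2 + x + 1 = (9)·(x^3 + 8x^2 + 2x + 10) + (2x^2 + 9x + 2). Hence a·b ≡ 2x^2 + 9x + 2 (mod f). (F_13[x]/(f) is a field with 13^3 = 2197 elements since f is irreducible of degree 3.)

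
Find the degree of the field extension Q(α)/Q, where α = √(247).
[Q(α):Q] = 2

[Q(α):Q] equals the degree of the minimal polynomial of α. Here α^2 = 247 and x^2 - 247 is irreducible (d = 247 is squarefree, ≠ 1, hence not a square), so deg(m_α) = 2. Thus [Q(α):Q] = 2.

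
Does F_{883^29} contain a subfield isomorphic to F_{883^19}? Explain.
No: F_{883^19} is not a subfield of F_{883^29}

F_{p^m} embeds in F_{p^n} iff m | n. Here 19 ∤ 29 (since 29 = 1·19 + 10 with remainder 10 ≠ 0), so F_{883^19} is not a subfield of F_{883^29}. Equivalently: if it were, the tower law would give 19 = [F_{883^19}:F_883] dividing [F_{883^29}:F_883] = 29, contradiction.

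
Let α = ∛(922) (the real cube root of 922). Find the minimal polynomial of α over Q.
m_α(x) = x^3 - 922

α satisfies α^3 = 922, so x^3 - 922 annihilates α. By the rational root test, a rational root p/q (in lowest terms) of x^3 - 922 would satisfy p^3 = 922 q^3, forcing q = 1 and p^3 = 922; but 922 is not a perfect cube, contradiction. A monic cubic over Q with no rational root is irreducible (any nontrivial factorization would include a linear factor). Hence x^3 - 922 is the minimal polynomial of α, and in particular [Q(α):Q] = 3.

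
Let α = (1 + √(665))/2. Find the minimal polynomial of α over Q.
m_α(x) = x^2 - x - 166

From 2α - 1 = √(665), squaring gives (2α - 1)^2 = 665, i.e. 4α^2 - 4α + 1 = 665, so α^2 - α + (1 - 665)/4 = 0. Since 665 ≡ 1 (mod 4), (1 - 665)/4 = -166 ∈ Z. The polynomial x^2 - x - 166 has discriminant 1 - 4·(-166) = 665, which is not a perfect square in Q (d = 665 is squarefree and ≠ 1), so x^2 - x - 166 is irreducible over Q. It is the minimal polynomial of α.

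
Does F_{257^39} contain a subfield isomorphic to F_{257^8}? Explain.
No: F_{257^8} is not a subfield of F_{257^39}

F_{p^m} embeds in F_{p^n} iff m | n. Here 8 ∤ 39 (since 39 = 4·8 + 7 with remainder 7 ≠ 0), so F_{257^8} is not a subfield of F_{257^39}. Equivalently: if it were, the tower law would give 8 = [F_{257^8}:F_257] dividing [F_{257^39}:F_257] = 39, contradiction.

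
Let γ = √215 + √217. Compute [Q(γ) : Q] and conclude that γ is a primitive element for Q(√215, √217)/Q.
[Q(γ) : Q] = 4 (equivalently, Q(γ) = Q(√215, √217))

Obviously Q(γ) ⊆ Q(√215, √217), and [Q(√215, √217):Q] = 4 (since 215, 217 are distinct squarefree integers > 1 with 46655 not a perfect square). To show equality we compute the minimal polynomial of γ. From γ = √215 + √217: γ^2 = 215 + 2√(46655) + 217 = 432 + 2√(46655), so γ^2 - 432 = 2√(46655); squaring, (γ^2 - 432)^2 = 4·46655, i.e. γ^4 - 864γ^2 + 186624 - 186620 = 0, i.e. γ^4 - 864γ^2 + 4 = 0. So γ is a root of x^4 - 864x^2 + 4. This polynomial is irreducible over Q: it has no rational root (each ±√215 ± √217 is irrational), and any factorization into two quadratics over Q would force √(46655) ∈ Q (pairing opposite roots) or √215, √217 ∈ Q (other pairings), all impossible. Hence [Q(γ):Q] = 4 = [Q(√215, √217):Q], so Q(γ) = Q(√215, √217).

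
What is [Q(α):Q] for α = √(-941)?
[Q(α):Q] = 2

[Q(α):Q] equals the degree of the minimal polynomial of α. Here α^2 = -941 and x^2 + 941 is irreducible (d = -941 is squarefree, ≠ 1, hence not a square), so deg(m_α) = 2. Thus [Q(α):Q] = 2.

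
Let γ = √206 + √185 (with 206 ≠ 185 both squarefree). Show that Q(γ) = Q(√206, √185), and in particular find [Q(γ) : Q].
[Q(γ) : Q] = 4 (equivalently, Q(γ) = Q(√206, √185))

Obviously Q(γ) ⊆ Q(√206, √185), and [Q(√206, √185):Q] = 4 (since 206, 185 are distinct squarefree integers > 1 with 38110 not a perfect square). To show equality we compute the minimal polynomial of γ. From γ = √206 + √185: γ^2 = 206 + 2√(38110) + 185 = 391 + 2√(38110), so γ^2 - 391 = 2√(38110); squaring, (γ^2 - 391)^2 = 4·38110, i.e. γ^4 - 782γ^2 + 152881 - 152440 = 0, i.e. γ^4 - 782γ^2 + 441 = 0. So γ is a root of x^4 - 782x^2 + 441. This polynomial is irreducible over Q: it has no rational root (each ±√206 ± √185 is irrational), and any factorization into two quadratics over Q would force √(38110) ∈ Q (pairing opposite roots) or √206, √185 ∈ Q (other pairings), all impossible. Hence [Q(γ):Q] = 4 = [Q(√206, √185):Q], so Q(γ) = Q(√206, √185).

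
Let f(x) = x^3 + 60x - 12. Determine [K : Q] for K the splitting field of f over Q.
[K : Q] = 6

By the rational root test, any rational root of the monic integer polynomial f(x) = x^3 + 60x - 12 must be an integer dividing the constant term -12, i.e. one of ±{1, 2, 3, 4, 6, 12}. Evaluating: f(1) = 49, f(-1) = -73, f(2) = 116, f(-2) = -140, f(3) = 195, f(-3) = -219, f(4) = 292, f(-4) = -316, f(6) = 564, f(-6) = -588, f(12) = 2436, f(-12) = -2460; none is 0, so f has no rational root and is therefore irreducible over Q (a cubic with no linear factor over a field is irreducible). For an irreducible cubic, the Galois group is A_3 or S_3 according as the discriminant disc(f) = -4a^3 - 27b^2 = -4·(60)^3 - 27·(-12)^2 = -867888 is or is not a square in Q. Here disc(f) = -867888 is not a perfect square in Q, so the Galois group of f over Q is not contained in A_3 and must be all of S_3. The splitting field has degree |S_3| = 6 over Q, so [K : Q] = 6.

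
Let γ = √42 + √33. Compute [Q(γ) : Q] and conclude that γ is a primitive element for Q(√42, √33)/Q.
[Q(γ) : Q] = 4 (equivalently, Q(γ) = Q(√42, √33))

Obviously Q(γ) ⊆ Q(√42, √33), and [Q(√42, √33):Q] = 4 (since 42, 33 are distinct squarefree integers > 1 with 1386 not a perfect square). To show equality we compute the minimal polynomial of γ. From γ = √42 + √33: γ^2 = 42 + 2√(1386) + 33 = 75 + 2√(1386), so γ^2 - 75 = 2√(1386); squaring, (γ^2 - 75)^2 = 4·1386, i.e. γ^4 - 150γ^2 + 5625 - 5544 = 0, i.e. γ^4 - 150γ^2 + 81 = 0. So γ is a root of x^4 - 150x^2 + 81. This polynomial is irreducible over Q: it has no rational root (each ±√42 ± √33 is irrational), and any factorization into two quadratics over Q would force √(1386) ∈ Q (pairing opposite roots) or √42, √33 ∈ Q (other pairings), all impossible. Hence [Q(γ):Q] = 4 = [Q(√42, √33):Q], so Q(γ) = Q(√42, √33).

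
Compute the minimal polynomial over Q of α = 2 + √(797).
m_α(x) = x^2 - 4x - 793

From α - 2 = √(797), squaring gives (α - 2)^2 = 797, i.e. α^2 - 4α + 4 = 797, so α^2 - 4α - 793 = 0. The discriminant of x^2 - 4x - 793 is (-4)^2 - 4·(-793) = 16 + 3172 = 3188, and 4·(797) is not a perfect square in Q since 797 is squarefree and ≠ 1. Hence x^2 - 4x - 793 is irreducible over Q and is the minimal polynomial of α.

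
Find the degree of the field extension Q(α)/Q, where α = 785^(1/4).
[Q(α):Q] = 4

α is a root of x^4 - 785. By Eisenstein's criterion at the prime p = 5 (which divides the constant term 785 but p^2 = 25 does not, since 785 is squarefree), x^4 - 785 is irreducible over Q. Hence [Q(α):Q] = 4.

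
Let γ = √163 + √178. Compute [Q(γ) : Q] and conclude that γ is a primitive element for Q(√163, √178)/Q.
[Q(γ) : Q] = 4 (equivalently, Q(γ) = Q(√163, √178))

Obviously Q(γ) ⊆ Q(√163, √178), and [Q(√163, √178):Q] = 4 (since 163, 178 are distinct squarefree integers > 1 with 29014 not a perfect square). To show equality we compute the minimal polynomial of γ. From γ = √163 + √178: γ^2 = 163 + 2√(29014) + 178 = 341 + 2√(29014), so γ^2 - 341 = 2√(29014); squaring, (γ^2 - 341)^2 = 4·29014, i.e. γ^4 - 682γ^2 + 116281 - 116056 = 0, i.e. γ^4 - 682γ^2 + 225 = 0. So γ is a root of x^4 - 682x^2 + 225. This polynomial is irreducible over Q: it has no rational root (each ±√163 ± √178 is irrational), and any factorization into two quadratics over Q would force √(29014) ∈ Q (pairing opposite roots) or √163, √178 ∈ Q (other pairings), all impossible. Hence [Q(γ):Q] = 4 = [Q(√163, √178):Q], so Q(γ) = Q(√163, √178).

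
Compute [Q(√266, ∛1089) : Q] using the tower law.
[Q(√266, ∛1089) : Q] = 6

Let L = Q(√266, ∛1089). Since Q(√266) ⊂ L and [Q(√266):Q] = 2, the tower law gives 2 | [L:Q]. Likewise Q(∛1089) ⊂ L with [Q(∛1089):Q] = 3 (because 1089 is not a perfect cube), so 3 | [L:Q]. As gcd(2,3) = 1, [L:Q] is divisible by 6. Conversely L is generated over Q by √266 and ∛1089, so [L:Q] ≤ 2·3 = 6. Therefore [Q(√266, ∛1089) : Q] = 6.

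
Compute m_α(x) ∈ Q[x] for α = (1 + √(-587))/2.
m_α(x) = x^2 - x + 147

From 2α - 1 = √(-587), squaring gives (2α - 1)^2 = -587, i.e. 4α^2 - 4α + 1 = -587, so α^2 - α + (1 + 587)/4 = 0. Since -587 ≡ 1 (mod 4), (1 + 587)/4 = 147 ∈ Z. The polynomial x^2 - x + 147 has discriminant 1 - 4·(147) = -587, which is not a perfect square in Q (d = -587 is squarefree and ≠ 1), so x^2 - x + 147 is irreducible over Q. It is the minimal polynomial of α.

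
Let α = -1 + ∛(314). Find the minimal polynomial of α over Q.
m_α(x) = x^3 + 3x^2 + 3x - 313

Set β = α + 1 = ∛(314), so β^3 = 314. Then (α + 1)^3 - 314 = 0, i.e. α is a root of g(x) = (x + 1)^3 - 314 = x^3 + 3x^2 + 3x - 313. Since g(x) = h(x + 1) where h(x) = x^3 - 314, and h is irreducible over Q (because 314 is not a perfect cube, so h has no rational root, and a monic cubic with no rational root is irreducible), g is also irreducible (irreducibility is preserved under the substitution x → x + 1). Hence m_α(x) = x^3 + 3x^2 + 3x - 313.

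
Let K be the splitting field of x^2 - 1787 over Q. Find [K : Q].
[K : Q] = 2

f(x) = x^2 - 1787 factors as (x - √1787)(x + √1787). The splitting field is K = Q(√1787). Since 1787 is squarefree and > 1, it is not a perfect square, so x^2 - 1787 is irreducible over Q and [Q(√1787) : Q] = 2. Hence [K : Q] = 2.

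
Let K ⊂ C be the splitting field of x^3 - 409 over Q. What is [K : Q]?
[K : Q] = 6

The roots of x^3 - 409 are ∛409, ω∛409, ω^2∛409 where ω = e^(2πi/3) is a primitive cube root of unity, so K = Q(∛409, ω). Now [Q(∛409):Q] = 3 (since 409 is not a perfect cube, x^3 - 409 is irreducible) and [Q(ω):Q] = 2. Both 2 and 3 divide [K:Q], and [K:Q] ≤ 3·2 = 6, so [K:Q] = 6. (Equivalently: Q(∛409) ⊂ R but ω ∉ R, so [K : Q(∛409)] = 2.)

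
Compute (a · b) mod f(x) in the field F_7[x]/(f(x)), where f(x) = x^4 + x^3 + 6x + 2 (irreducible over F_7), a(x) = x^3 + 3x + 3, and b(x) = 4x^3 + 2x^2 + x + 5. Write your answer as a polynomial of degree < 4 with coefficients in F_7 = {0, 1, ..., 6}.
a · b ≡ 5x^3 + 6x^2 + 2x + 6 (mod f(x))

Multiply in F_7[x]: a(x)·b(x) = (x^3 + 3x + 3)·(4x^3 + 2x^2 + x + 5) = 4x^6 + 2x^5 + 6x^4 + 2x^3 + 2x^2 + 4x + 1. This has degree ≥ 4, so divide by f(x) over F_7: 4x^6 + 2x^5 + 6x^4 + 2x^3 + 2x^2 + 4x + 1 = (4x^2 + 5x + 1)·(x^4 + x^3 + 6x + 2) + (5x^3 + 6x^2 + 2x + 6). Hence a·b ≡ 5x^3 + 6x^2 + 2x + 6 (mod f). (F_7[x]/(f) is a field with 7^4 = 2401 elements since f is irreducible of degree 4.)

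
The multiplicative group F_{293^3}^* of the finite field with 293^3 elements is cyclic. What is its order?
|F_{293^3}^*| = 25153756

F_{293^3} has 293^3 = 25153757 elements; its multiplicative group consists of all nonzero elements, so |F_{293^3}^*| = 25153757 - 1 = 25153756. (It is cyclic since any finite subgroup of the multiplicative group of a field is cyclic.)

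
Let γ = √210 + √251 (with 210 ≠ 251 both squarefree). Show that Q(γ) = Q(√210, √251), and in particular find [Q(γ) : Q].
[Q(γ) : Q] = 4 (equivalently, Q(γ) = Q(√210, √251))

Obviously Q(γ) ⊆ Q(√210, √251), and [Q(√210, √251):Q] = 4 (since 210, 251 are distinct squarefree integers > 1 with 52710 not a perfect square). To show equality we compute the minimal polynomial of γ. From γ = √210 + √251: γ^2 = 210 + 2√(52710) + 251 = 461 + 2√(52710), so γ^2 - 461 = 2√(52710); squaring, (γ^2 - 461)^2 = 4·52710, i.e. γ^4 - 922γ^2 + 212521 - 210840 = 0, i.e. γ^4 - 922γ^2 + 1681 = 0. So γ is a root of x^4 - 922x^2 + 1681. This polynomial is irreducible over Q: it has no rational root (each ±√210 ± √251 is irrational), and any factorization into two quadratics over Q would force √(52710) ∈ Q (pairing opposite roots) or √210, √251 ∈ Q (other pairings), all impossible. Hence [Q(γ):Q] = 4 = [Q(√210, √251):Q], so Q(γ) = Q(√210, √251).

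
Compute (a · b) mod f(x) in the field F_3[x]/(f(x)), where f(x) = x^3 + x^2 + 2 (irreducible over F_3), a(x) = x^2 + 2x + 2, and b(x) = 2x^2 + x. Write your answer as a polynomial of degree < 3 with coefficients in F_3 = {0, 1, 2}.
a · b ≡ x (mod f(x))

Multiply in F_3[x]: a(x)·b(x) = (x^2 + 2x + 2)·(2x^2 + x) = 2x^4 + 2x^3 + 2x. This has degree ≥ 3, so divide by f(x) over F_3: 2x^4 + 2x^3 + 2x = (2x)·(x^3 + x^2 + 2) + (x). Hence a·b ≡ x (mod f). (F_3[x]/(f) is a field with 3^3 = 27 elements since f is irreducible of degree 3.)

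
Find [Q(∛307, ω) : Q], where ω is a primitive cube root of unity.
[Q(∛307, ω) : Q] = 6

[Q(∛307):Q] = 3 (min poly x^3 - 307, irreducible since 307 is not a perfect cube). [Q(ω):Q] = 2 (min poly x^2 + x + 1). Since Q(∛307) ⊂ R and ω ∉ R, we have ω ∉ Q(∛307), so x^2 + x + 1 remains irreducible over Q(∛307) and [Q(∛307, ω) : Q(∛307)] = 2. By the tower law, [Q(∛307, ω) : Q] = 3 · 2 = 6. (In fact Q(∛307, ω) is the splitting field of x^3 - 307 over Q.)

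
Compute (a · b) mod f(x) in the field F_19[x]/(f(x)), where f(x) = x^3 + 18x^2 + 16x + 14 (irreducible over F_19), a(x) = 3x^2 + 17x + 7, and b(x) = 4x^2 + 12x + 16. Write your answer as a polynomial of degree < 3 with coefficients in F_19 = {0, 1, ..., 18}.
a · b ≡ 14x^2 + 4x + 8 (mod f(x))

Multiply in F_19[x]: a(x)·b(x) = (3x^2 + 17x + 7)·(4x^2 + 12x + 16) = 12x^4 + 9x^3 + 14x^2 + 14x + 17. This has degree ≥ 3, so divide by f(x) over F_19: 12x^4 + 9x^3 + 14x^2 + 14x + 17 = (12x + 2)·(x^3 + 18x^2 + 16x + 14) + (14x^2 + 4x + 8). Hence a·b ≡ 14x^2 + 4x + 8 (mod f). (F_19[x]/(f) is a field with 19^3 = 6859 elements since f is irreducible of degree 3.)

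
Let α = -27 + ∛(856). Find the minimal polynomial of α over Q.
m_α(x) = x^3 + 81x^2 + 2187x + 18827

Set β = α + 27 = ∛(856), so β^3 = 856. Then (α + 27)^3 - 856 = 0, i.e. α is a root of g(x) = (x + 27)^3 - 856 = x^3 + 81x^2 + 2187x + 18827. Since g(x) = h(x + 27) where h(x) = x^3 - 856, and h is irreducible over Q (because 856 is not a perfect cube, so h has no rational root, and a monic cubic with no rational root is irreducible), g is also irreducible (irreducibility is preserved under the substitution x → x + 27). Hence m_α(x) = x^3 + 81x^2 + 2187x + 18827.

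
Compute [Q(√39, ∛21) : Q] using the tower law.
[Q(√39, ∛21) : Q] = 6

Let L = Q(√39, ∛21). Since Q(√39) ⊂ L and [Q(√39):Q] = 2, the tower law gives 2 | [L:Q]. Likewise Q(∛21) ⊂ L with [Q(∛21):Q] = 3 (because 21 is not a perfect cube), so 3 | [L:Q]. As gcd(2,3) = 1, [L:Q] is divisible by 6. Conversely L is generated over Q by √39 and ∛21, so [L:Q] ≤ 2·3 = 6. Therefore [Q(√39, ∛21) : Q] = 6.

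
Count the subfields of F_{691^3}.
F_{691^3} has 2 subfields

The subfields of F_{p^n} are exactly the fields F_{p^d} for d | n (each is the fixed field of the unique index-d subgroup of Gal(F_{p^n}/F_p) ≅ Z/nZ). The divisors of n = 3 are {1, 3}, giving 2 subfields: F_{691^1}, F_{691^3}.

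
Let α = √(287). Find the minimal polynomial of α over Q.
m_α(x) = x^2 - 287

α satisfies α^2 - 287 = 0, so x^2 - 287 annihilates α. Since d = 287 is squarefree and ≠ 1, it is not a perfect square in Q, so x^2 - 287 has no rational root and is therefore irreducible over Q (a degree-2 polynomial over a field is irreducible iff it has no root). Hence m_α(x) = x^2 - 287.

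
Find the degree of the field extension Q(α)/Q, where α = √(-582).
[Q(α):Q] = 2

[Q(α):Q] equals the degree of the minimal polynomial of α. Here α^2 = -582 and x^2 + 582 is irreducible (d = -582 is squarefree, ≠ 1, hence not a square), so deg(m_α) = 2. Thus [Q(α):Q] = 2.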